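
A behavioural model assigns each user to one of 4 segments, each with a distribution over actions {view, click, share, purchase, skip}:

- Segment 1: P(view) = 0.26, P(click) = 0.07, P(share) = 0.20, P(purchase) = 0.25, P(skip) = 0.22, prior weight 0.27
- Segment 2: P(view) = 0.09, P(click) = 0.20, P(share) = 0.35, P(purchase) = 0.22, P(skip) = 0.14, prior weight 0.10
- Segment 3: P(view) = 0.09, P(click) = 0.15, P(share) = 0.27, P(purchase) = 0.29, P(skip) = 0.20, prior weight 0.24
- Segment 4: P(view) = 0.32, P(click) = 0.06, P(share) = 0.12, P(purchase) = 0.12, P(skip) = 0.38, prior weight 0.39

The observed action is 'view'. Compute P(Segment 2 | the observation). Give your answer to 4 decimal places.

0.0399

The responsibility of component k is π_k f_k(x) divided by Σ_j π_j f_j(x).
Component likelihoods at x = 'view':
  L_1 = P(view | comp) = 0.26
  L_2 = P(view | comp) = 0.09
  L_3 = P(view | comp) = 0.09
  L_4 = P(view | comp) = 0.32
Prior × likelihood for each component:
  π_1·L_1 = 0.27 × 0.26 = 0.0702
  π_2·L_2 = 0.10 × 0.09 = 0.009
  π_3·L_3 = 0.24 × 0.09 = 0.0216
  π_4·L_4 = 0.39 × 0.32 = 0.1248
Evidence: 0.0702 + 0.009 + 0.0216 + 0.1248 = 0.2256
P(Segment 2 | the observation) ≈ 0.0399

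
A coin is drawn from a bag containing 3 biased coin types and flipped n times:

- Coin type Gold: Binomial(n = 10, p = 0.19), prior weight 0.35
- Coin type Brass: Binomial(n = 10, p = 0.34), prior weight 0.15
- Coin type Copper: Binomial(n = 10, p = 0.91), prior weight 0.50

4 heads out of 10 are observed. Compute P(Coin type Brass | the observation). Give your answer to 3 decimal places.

Apply Bayes' rule: the posterior for each component is proportional to its prior times its likelihood at x.
Binomial probabilities:
  L_Gold = C(10,4)·0.19^4·0.81^6 = 210·0.00130321·0.28243 = 0.0772936
  L_Brass = C(10,4)·0.34^4·0.66^6 = 210·0.0133634·0.082654 = 0.231952
  L_Copper = C(10,4)·0.91^4·0.09^6 = 210·0.68575·5.31441e-07 = 7.65314e-05
Weight by the priors:
  π_Gold·L_Gold = 0.35 × 0.0772936 = 0.0270528
  π_Brass·L_Brass = 0.15 × 0.231952 = 0.0347928
  π_Copper·L_Copper = 0.50 × 7.65314e-05 = 3.82657e-05
Sum: 0.0270528 + 0.0347928 + 3.82657e-05 = 0.0618839
P(Coin type Brass | x) = 0.0347928 / 0.0618839 ≈ 0.562

0.562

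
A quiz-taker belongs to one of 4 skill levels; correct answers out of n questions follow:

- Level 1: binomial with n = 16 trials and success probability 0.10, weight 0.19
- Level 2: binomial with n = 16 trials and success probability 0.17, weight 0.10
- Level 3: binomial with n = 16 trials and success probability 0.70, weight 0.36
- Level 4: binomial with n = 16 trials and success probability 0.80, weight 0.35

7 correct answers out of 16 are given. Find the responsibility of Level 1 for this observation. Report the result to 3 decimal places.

0.010

Posterior ∝ prior × likelihood, so P(k | x) ∝ P(Z=k) f_k(x); normalise over all components.
Binomial probabilities:
  L_1 = C(16,7)·0.10^7·0.90^9 = 11440·1e-07·0.38742 = 0.000443209
  L_2 = C(16,7)·0.17^7·0.83^9 = 11440·4.10339e-06·0.18694 = 0.00877549
  L_3 = C(16,7)·0.70^7·0.30^9 = 11440·0.0823543·1.9683e-05 = 0.018544
  L_4 = C(16,7)·0.80^7·0.20^9 = 11440·0.209715·5.12e-07 = 0.00122836
Unnormalised posteriors:
  P(Z=1)·L_1 = 0.19 × 0.000443209 = 8.42097e-05
  P(Z=2)·L_2 = 0.10 × 0.00877549 = 0.000877549
  P(Z=3)·L_3 = 0.36 × 0.018544 = 0.00667584
  P(Z=4)·L_4 = 0.35 × 0.00122836 = 0.000429926
Marginal: 8.42097e-05 + 0.000877549 + 0.00667584 + 0.000429926 = 0.00806753
Responsibility of Level 1: 8.42097e-05 / 0.00806753 ≈ 0.010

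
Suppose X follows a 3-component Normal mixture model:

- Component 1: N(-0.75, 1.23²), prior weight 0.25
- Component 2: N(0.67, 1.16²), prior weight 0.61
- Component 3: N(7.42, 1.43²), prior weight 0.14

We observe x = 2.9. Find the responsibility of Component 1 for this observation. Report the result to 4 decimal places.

Apply Bayes' rule: the posterior for each component is proportional to its prior times its likelihood at x.
Normal densities:
  p_1 = (1/(1.23·√(2π)))·exp(−(2.9−-0.75)²/(2·1.23²)) = 0.324343·exp(-4.40297) = 0.00397027
  p_2 = (1/(1.16·√(2π)))·exp(−(2.9−0.67)²/(2·1.16²)) = 0.343916·exp(-1.84784) = 0.0541934
  p_3 = (1/(1.43·√(2π)))·exp(−(2.9−7.42)²/(2·1.43²)) = 0.278981·exp(-4.99545) = 0.00188833
Weight by the priors:
  π_1·p_1 = 0.25 × 0.00397027 = 0.000992568
  π_2·p_2 = 0.61 × 0.0541934 = 0.033058
  π_3·p_3 = 0.14 × 0.00188833 = 0.000264366
Sum: 0.000992568 + 0.033058 + 0.000264366 = 0.0343149
So the posterior for Component 1 is 0.000992568 / 0.0343149 ≈ 0.0289.

0.0289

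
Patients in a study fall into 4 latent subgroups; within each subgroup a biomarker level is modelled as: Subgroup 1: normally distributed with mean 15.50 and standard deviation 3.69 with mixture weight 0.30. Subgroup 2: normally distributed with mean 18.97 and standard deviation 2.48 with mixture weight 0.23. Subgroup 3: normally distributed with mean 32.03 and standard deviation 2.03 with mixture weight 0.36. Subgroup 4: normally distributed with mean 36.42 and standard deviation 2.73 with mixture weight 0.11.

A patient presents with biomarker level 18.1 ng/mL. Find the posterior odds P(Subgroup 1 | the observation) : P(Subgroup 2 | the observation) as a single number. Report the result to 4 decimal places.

0.7273

The posterior odds equal the prior odds times the likelihood ratio: (π_i/π_j)·(f_i(x)/f_j(x)).
Normal densities:
  p_1 = (1/(3.69·√(2π)))·exp(−(18.1−15.50)²/(2·3.69²)) = 0.108114·exp(-0.24824) = 0.0843483
  p_2 = (1/(2.48·√(2π)))·exp(−(18.1−18.97)²/(2·2.48²)) = 0.160864·exp(-0.06153) = 0.151264
  p_3 = (1/(2.03·√(2π)))·exp(−(18.1−32.03)²/(2·2.03²)) = 0.196523·exp(-23.54400) = 1.17054e-11
  p_4 = (1/(2.73·√(2π)))·exp(−(18.1−36.42)²/(2·2.73²)) = 0.146133·exp(-22.51623) = 2.43262e-11
Posterior odds = (π_1·p_1) / (π_2·p_2) = (0.30·0.0843483) / (0.23·0.151264) = 0.0253045 / 0.0347907 ≈ 0.7273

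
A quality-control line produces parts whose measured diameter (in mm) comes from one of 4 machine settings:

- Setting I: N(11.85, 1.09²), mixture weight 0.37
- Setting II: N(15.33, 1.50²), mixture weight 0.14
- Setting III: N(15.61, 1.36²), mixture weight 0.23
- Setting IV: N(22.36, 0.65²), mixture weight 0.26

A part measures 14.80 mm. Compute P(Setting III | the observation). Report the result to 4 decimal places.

0.5950

By Bayes' theorem, P(k | x) = w_k f_k(x) / Σ_j w_j f_j(x).
Normal densities:
  p_I = 0.00939595
  p_II = 0.249867
  p_III = 0.245665
  p_IV = 2.59089e-30
Unnormalised posteriors:
  w_I·p_I = 0.37 × 0.00939595 = 0.0034765
  w_II·p_II = 0.14 × 0.249867 = 0.0349814
  w_III·p_III = 0.23 × 0.245665 = 0.056503
  w_IV·p_IV = 0.26 × 2.59089e-30 = 6.73631e-31
Evidence: 0.0034765 + 0.0349814 + 0.056503 + 6.73631e-31 = 0.0949609
P(Setting III | data) = 0.056503 / 0.0949609 ≈ 0.5950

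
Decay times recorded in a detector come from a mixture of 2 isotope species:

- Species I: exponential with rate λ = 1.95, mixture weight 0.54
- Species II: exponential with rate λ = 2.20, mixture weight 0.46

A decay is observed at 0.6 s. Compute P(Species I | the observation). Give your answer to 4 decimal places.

0.5473

The responsibility of component k is π_k f_k(x) divided by Σ_j π_j f_j(x).
Component likelihoods at x = 0.6 s:
  L_I = 0.605216
  L_II = 0.587698
Weight by the priors:
  π_I·L_I = 0.54 × 0.605216 = 0.326816
  π_II·L_II = 0.46 × 0.587698 = 0.270341
Evidence: 0.326816 + 0.270341 = 0.597157
Responsibility of Species I: 0.326816 / 0.597157 ≈ 0.5473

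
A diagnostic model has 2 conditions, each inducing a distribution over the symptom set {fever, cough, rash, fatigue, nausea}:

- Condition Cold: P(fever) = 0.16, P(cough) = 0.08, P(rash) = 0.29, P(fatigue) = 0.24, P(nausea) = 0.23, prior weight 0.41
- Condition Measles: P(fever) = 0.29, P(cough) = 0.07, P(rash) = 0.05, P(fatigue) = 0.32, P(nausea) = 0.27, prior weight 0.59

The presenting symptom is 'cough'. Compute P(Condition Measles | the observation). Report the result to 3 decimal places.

0.557

The responsibility of component k is P(Z=k) f_k(x) divided by Σ_j P(Z=j) f_j(x).
Categorical probabilities:
  L_Cold = 0.08
  L_Measles = 0.07
Prior × likelihood for each component:
  P(Z=Cold)·L_Cold = 0.41 × 0.08 = 0.0328
  P(Z=Measles)·L_Measles = 0.59 × 0.07 = 0.0413
Marginal: 0.0328 + 0.0413 = 0.0741
P(Condition Measles | x) ≈ 0.557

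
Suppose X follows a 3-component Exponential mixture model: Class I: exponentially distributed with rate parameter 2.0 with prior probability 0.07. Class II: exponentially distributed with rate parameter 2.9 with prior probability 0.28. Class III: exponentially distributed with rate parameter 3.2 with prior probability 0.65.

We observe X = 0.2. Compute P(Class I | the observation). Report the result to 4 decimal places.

0.0570

P(component k | x) = w_k·f_k(x) / marginal(x), where marginal(x) = Σ_j w_j·f_j(x).
Evaluate each component's likelihood at the observed value:
  p_I = 1.34064
  p_II = 1.62371
  p_III = 1.68734
Unnormalised posteriors:
  w_I·p_I = 0.07 × 1.34064 = 0.0938448
  w_II·p_II = 0.28 × 1.62371 = 0.454637
  w_III·p_III = 0.65 × 1.68734 = 1.09677
Sum: 0.0938448 + 0.454637 + 1.09677 = 1.64525
P(Class I | 0.2) = 0.0938448 / 1.64525 ≈ 0.0570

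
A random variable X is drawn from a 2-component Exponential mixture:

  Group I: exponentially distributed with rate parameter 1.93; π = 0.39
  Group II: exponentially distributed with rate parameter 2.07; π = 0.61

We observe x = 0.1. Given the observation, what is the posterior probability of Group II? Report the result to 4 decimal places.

0.6232

The responsibility of component k is π_k f_k(x) divided by Σ_j π_j f_j(x).
Evaluate each component's likelihood at the observed value:
  L_I = 1.59125
  L_II = 1.68295
Multiply by the mixture weights:
  π_I·L_I = 0.39 × 1.59125 = 0.620588
  π_II·L_II = 0.61 × 1.68295 = 1.0266
Marginal: 0.620588 + 1.0266 = 1.64719
P(Group II | 0.1) = 1.0266 / 1.64719 ≈ 0.6232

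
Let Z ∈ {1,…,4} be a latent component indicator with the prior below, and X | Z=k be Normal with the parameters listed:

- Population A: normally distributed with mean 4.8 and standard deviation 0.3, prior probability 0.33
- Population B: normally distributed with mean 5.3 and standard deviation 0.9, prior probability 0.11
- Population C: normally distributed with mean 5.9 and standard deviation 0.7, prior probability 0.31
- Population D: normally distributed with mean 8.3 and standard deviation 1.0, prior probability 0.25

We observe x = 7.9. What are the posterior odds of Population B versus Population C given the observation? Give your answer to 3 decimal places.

Only the two components matter; the odds are (π_i f_i(x)) / (π_j f_j(x)).
Evaluate each component's likelihood at the observed value:
  f_A = (1/(0.3·√(2π)))·exp(−(7.9−4.8)²/(2·0.3²)) = 1.329808·exp(-53.38889) = 8.65544e-24
  f_B = (1/(0.9·√(2π)))·exp(−(7.9−5.3)²/(2·0.9²)) = 0.443269·exp(-4.17284) = 0.00683009
  f_C = (1/(0.7·√(2π)))·exp(−(7.9−5.9)²/(2·0.7²)) = 0.569918·exp(-4.08163) = 0.00962014
  f_D = (1/(1.0·√(2π)))·exp(−(7.9−8.3)²/(2·1.0²)) = 0.398942·exp(-0.08000) = 0.36827
0.00075131 / 0.00298224 ≈ 0.252

0.252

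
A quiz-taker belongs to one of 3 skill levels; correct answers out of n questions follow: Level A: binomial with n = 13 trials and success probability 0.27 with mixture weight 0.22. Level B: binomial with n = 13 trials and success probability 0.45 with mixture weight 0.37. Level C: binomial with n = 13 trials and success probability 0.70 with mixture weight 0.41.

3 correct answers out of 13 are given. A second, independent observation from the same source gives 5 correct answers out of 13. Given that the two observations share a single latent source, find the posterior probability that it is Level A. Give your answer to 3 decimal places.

0.620

Posterior ∝ prior × likelihood, so P(k | x) ∝ π_k f_k(x); normalise over all components.
Since both observations come from the same component, the likelihood for component k is f_k(x₁)·f_k(x₂).
  L_A = [C(13,3)·0.27^3·0.73^10 = 286·0.019683·0.0429763 = 0.241928] × [0.148929] = 0.0360302
  L_B = [C(13,3)·0.45^3·0.55^10 = 286·0.091125·0.00253295 = 0.0660132] × [0.198858] = 0.0131272
  L_C = [C(13,3)·0.70^3·0.30^10 = 286·0.343·5.9049e-06 = 0.000579259] × [0.0141918] = 8.22075e-06
Prior × likelihood for each component:
  π_A·L_A = 0.22 × 0.0360302 = 0.00792663
  π_B·L_B = 0.37 × 0.0131272 = 0.00485708
  π_C·L_C = 0.41 × 8.22075e-06 = 3.37051e-06
Marginal: 0.00792663 + 0.00485708 + 3.37051e-06 = 0.0127871
P(Level A | x₁, x₂) ≈ 0.620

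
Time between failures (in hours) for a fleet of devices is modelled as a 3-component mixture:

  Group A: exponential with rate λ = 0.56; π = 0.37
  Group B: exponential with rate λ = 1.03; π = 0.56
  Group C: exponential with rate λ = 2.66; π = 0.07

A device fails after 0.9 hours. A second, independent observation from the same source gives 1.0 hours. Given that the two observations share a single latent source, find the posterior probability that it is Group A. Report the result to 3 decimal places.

By Bayes' theorem, P(k | x) = π_k f_k(x) / Σ_j π_j f_j(x).
Since both observations come from the same component, the likelihood for component k is f_k(x₁)·f_k(x₂).
  L_A = [0.56·e^(−0.56·0.9) = 0.56·e^(−0.5040) = 0.338301] × [0.319877] = 0.108215
  L_B = [1.03·e^(−1.03·0.9) = 1.03·e^(−0.9270) = 0.407611] × [0.367717] = 0.149886
  L_C = [2.66·e^(−2.66·0.9) = 2.66·e^(−2.3940) = 0.242762] × [0.186062] = 0.0451688
Multiply by the mixture weights:
  π_A·L_A = 0.37 × 0.108215 = 0.0400395
  π_B·L_B = 0.56 × 0.149886 = 0.083936
  π_C·L_C = 0.07 × 0.0451688 = 0.00316182
Sum: 0.0400395 + 0.083936 + 0.00316182 = 0.127137
P(Group A | x) ≈ 0.315

0.315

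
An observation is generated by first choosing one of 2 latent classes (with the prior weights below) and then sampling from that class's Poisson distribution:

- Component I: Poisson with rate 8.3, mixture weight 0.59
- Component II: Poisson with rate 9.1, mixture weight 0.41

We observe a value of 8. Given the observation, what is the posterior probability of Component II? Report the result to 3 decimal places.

0.395

The responsibility of component k is w_k f_k(x) divided by Σ_j w_j f_j(x).
Poisson probabilities:
  f_I = e^(−8.3)·8.3^8/8! = 0.138823
  f_II = e^(−9.1)·9.1^8/8! = 0.130236
Unnormalised posteriors:
  w_I·f_I = 0.59 × 0.138823 = 0.0819053
  w_II·f_II = 0.41 × 0.130236 = 0.0533967
Normaliser: 0.0819053 + 0.0533967 = 0.135302
P(Component II | data) = 0.0533967 / 0.135302 ≈ 0.395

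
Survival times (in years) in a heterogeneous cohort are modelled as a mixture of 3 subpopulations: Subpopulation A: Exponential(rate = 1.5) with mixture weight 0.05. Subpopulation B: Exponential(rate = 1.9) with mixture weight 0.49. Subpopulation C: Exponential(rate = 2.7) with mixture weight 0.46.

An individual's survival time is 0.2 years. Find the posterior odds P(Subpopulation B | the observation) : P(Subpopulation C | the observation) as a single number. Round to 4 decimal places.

Only the two components matter; the odds are (P(Z=i) f_i(x)) / (P(Z=j) f_j(x)).
Exponential densities:
  f_A = 1.11123
  f_B = 1.29934
  f_C = 1.57342
Odds = (0.49/0.46) × (1.29934/1.57342) = 1.06522 × 0.825804 ≈ 0.8797

0.8797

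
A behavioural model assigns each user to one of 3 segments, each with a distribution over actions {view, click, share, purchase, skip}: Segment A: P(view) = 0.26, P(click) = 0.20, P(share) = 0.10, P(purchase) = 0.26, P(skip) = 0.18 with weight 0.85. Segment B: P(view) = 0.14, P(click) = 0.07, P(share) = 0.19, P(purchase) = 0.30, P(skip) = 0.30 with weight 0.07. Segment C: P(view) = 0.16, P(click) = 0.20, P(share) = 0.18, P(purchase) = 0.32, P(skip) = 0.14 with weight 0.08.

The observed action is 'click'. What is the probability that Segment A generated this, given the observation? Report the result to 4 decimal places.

0.8905

Apply Bayes' rule: the posterior for each component is proportional to its prior times its likelihood at x.
Component likelihoods at x = 'click':
  f_A = P(click | comp) = 0.20
  f_B = P(click | comp) = 0.07
  f_C = P(click | comp) = 0.20
Multiply by the mixture weights:
  π_A·f_A = 0.85 × 0.2 = 0.17
  π_B·f_B = 0.07 × 0.07 = 0.0049
  π_C·f_C = 0.08 × 0.2 = 0.016
Sum: 0.17 + 0.0049 + 0.016 = 0.1909
P(Segment A | the observation) ≈ 0.8905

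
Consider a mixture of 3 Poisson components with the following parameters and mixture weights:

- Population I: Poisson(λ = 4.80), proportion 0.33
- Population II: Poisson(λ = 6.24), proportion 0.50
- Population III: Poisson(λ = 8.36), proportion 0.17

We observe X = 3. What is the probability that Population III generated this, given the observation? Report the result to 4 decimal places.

0.0415

By Bayes' theorem, P(k | x) = P(Z=k) f_k(x) / Σ_j P(Z=j) f_j(x).
Poisson probabilities:
  f_I = 0.151691
  f_II = 0.0789596
  f_III = 0.0227911
Prior × likelihood for each component:
  P(Z=I)·f_I = 0.33 × 0.151691 = 0.0500579
  P(Z=II)·f_II = 0.50 × 0.0789596 = 0.0394798
  P(Z=III)·f_III = 0.17 × 0.0227911 = 0.00387449
Marginal: 0.0500579 + 0.0394798 + 0.00387449 = 0.0934122
Responsibility of Population III: 0.00387449 / 0.0934122 ≈ 0.0415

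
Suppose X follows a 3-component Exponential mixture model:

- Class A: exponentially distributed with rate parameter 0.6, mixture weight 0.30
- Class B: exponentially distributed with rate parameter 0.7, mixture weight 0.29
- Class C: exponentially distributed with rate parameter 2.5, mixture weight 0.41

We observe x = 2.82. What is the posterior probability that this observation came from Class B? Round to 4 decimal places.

By Bayes' theorem, P(k | x) = P(Z=k) f_k(x) / Σ_j P(Z=j) f_j(x).
Exponential densities:
  p_A = 0.6·e^(−0.6·2.82) = 0.6·e^(−1.6920) = 0.110491
  p_B = 0.7·e^(−0.7·2.82) = 0.7·e^(−1.9740) = 0.0972301
  p_C = 2.5·e^(−2.5·2.82) = 2.5·e^(−7.0500) = 0.00216852
Multiply by the mixture weights:
  P(Z=A)·p_A = 0.30 × 0.110491 = 0.0331472
  P(Z=B)·p_B = 0.29 × 0.0972301 = 0.0281967
  P(Z=C)·p_C = 0.41 × 0.00216852 = 0.000889094
Evidence: 0.0331472 + 0.0281967 + 0.000889094 = 0.062233
P(Class B | the observation) = 0.0281967 / 0.062233 ≈ 0.4531

0.4531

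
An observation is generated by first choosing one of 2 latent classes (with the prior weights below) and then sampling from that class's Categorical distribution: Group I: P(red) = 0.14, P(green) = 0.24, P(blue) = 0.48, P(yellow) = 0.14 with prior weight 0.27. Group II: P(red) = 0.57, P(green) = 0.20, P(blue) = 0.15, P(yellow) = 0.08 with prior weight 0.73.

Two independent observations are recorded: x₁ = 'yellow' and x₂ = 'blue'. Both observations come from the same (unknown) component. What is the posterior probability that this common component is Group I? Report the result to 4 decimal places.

0.6744

Apply Bayes' rule: the posterior for each component is proportional to its prior times its likelihood at x.
Since both observations come from the same component, the likelihood for component k is f_k(x₁)·f_k(x₂).
  L_I = [P(yellow | comp) = 0.14] × [0.48] = 0.0672
  L_II = [P(yellow | comp) = 0.08] × [0.15] = 0.012
Multiply by the mixture weights:
  π_I·L_I = 0.27 × 0.0672 = 0.018144
  π_II·L_II = 0.73 × 0.012 = 0.00876
Evidence: 0.018144 + 0.00876 = 0.026904
P(Group I | x₁, x₂) ≈ 0.6744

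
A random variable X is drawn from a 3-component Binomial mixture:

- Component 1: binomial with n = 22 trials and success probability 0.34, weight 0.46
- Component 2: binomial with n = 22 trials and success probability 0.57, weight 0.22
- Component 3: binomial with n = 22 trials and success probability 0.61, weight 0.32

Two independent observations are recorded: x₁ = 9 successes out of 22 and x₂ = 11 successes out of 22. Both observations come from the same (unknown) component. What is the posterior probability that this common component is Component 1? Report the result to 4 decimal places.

0.5630

By Bayes' theorem, P(k | x) = π_k f_k(x) / Σ_j π_j f_j(x).
Since both observations come from the same component, the likelihood for component k is f_k(x₁)·f_k(x₂).
  L_1 = [C(22,9)·0.34^9·0.66^13 = 497420·6.0717e-05·0.00450891 = 0.136177] × [0.0512515] = 0.00697929
  L_2 = [C(22,9)·0.57^9·0.43^13 = 497420·0.00635146·1.71826e-05 = 0.0542859] × [0.135279] = 0.00734376
  L_3 = [C(22,9)·0.61^9·0.39^13 = 497420·0.0116941·4.82881e-06 = 0.0280887] × [0.0974527] = 0.00273732
Prior × likelihood for each component:
  π_1·L_1 = 0.46 × 0.00697929 = 0.00321047
  π_2·L_2 = 0.22 × 0.00734376 = 0.00161563
  π_3·L_3 = 0.32 × 0.00273732 = 0.000875943
Normaliser: 0.00321047 + 0.00161563 + 0.000875943 = 0.00570204
Responsibility of Component 1: 0.00321047 / 0.00570204 ≈ 0.5630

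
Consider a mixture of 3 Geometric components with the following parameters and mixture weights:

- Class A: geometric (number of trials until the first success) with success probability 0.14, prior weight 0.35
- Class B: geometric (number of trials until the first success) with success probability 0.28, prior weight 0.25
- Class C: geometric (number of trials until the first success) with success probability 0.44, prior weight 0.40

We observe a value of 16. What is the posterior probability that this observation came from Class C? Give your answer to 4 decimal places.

0.0052

P(component k | x) = π_k·f_k(x) / marginal(x), where marginal(x) = Σ_j π_j·f_j(x).
Geometric probabilities:
  p_A = 0.0145749
  p_B = 0.00202836
  p_C = 7.34976e-05
Unnormalised posteriors:
  π_A·p_A = 0.35 × 0.0145749 = 0.00510121
  π_B·p_B = 0.25 × 0.00202836 = 0.000507091
  π_C·p_C = 0.40 × 7.34976e-05 = 2.9399e-05
Normaliser: 0.00510121 + 0.000507091 + 2.9399e-05 = 0.0056377
So the posterior for Class C is 2.9399e-05 / 0.0056377 ≈ 0.0052.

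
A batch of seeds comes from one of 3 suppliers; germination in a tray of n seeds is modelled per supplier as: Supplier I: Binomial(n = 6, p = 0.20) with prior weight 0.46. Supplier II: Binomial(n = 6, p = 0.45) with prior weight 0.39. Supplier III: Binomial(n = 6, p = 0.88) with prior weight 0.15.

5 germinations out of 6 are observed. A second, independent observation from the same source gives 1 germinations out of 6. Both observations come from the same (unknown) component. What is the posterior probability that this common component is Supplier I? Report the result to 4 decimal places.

Posterior ∝ prior × likelihood, so P(k | x) ∝ P(Z=k) f_k(x); normalise over all components.
Since both observations come from the same component, the likelihood for component k is f_k(x₁)·f_k(x₂).
  p_I = [C(6,5)·0.20^5·0.80^1 = 6·0.00032·0.8 = 0.001536] × [0.393216] = 0.00060398
  p_II = [C(6,5)·0.45^5·0.55^1 = 6·0.0184528·0.55 = 0.0608943] × [0.135887] = 0.00827473
  p_III = [C(6,5)·0.88^5·0.12^1 = 6·0.527732·0.12 = 0.379967] × [0.000131383] = 4.99213e-05
Weight by the priors:
  P(Z=I)·p_I = 0.46 × 0.00060398 = 0.000277831
  P(Z=II)·p_II = 0.39 × 0.00827473 = 0.00322714
  P(Z=III)·p_III = 0.15 × 4.99213e-05 = 7.4882e-06
Marginal: 0.000277831 + 0.00322714 + 7.4882e-06 = 0.00351246
Responsibility of Supplier I: 0.000277831 / 0.00351246 ≈ 0.0791

0.0791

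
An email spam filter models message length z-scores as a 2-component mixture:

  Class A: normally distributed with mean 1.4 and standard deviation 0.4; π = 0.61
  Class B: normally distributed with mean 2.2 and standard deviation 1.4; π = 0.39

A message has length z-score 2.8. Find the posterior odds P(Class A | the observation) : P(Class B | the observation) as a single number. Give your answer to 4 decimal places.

0.0131

Posterior odds = (w_i f_i(x)) / (w_j f_j(x)); the normalising sum cancels.
Evaluate each component's likelihood at the observed value:
  L_A = 0.00218171
  L_B = 0.259955
Posterior odds = (w_A·L_A) / (w_B·L_B) = (0.61·0.00218171) / (0.39·0.259955) = 0.00133084 / 0.101382 ≈ 0.0131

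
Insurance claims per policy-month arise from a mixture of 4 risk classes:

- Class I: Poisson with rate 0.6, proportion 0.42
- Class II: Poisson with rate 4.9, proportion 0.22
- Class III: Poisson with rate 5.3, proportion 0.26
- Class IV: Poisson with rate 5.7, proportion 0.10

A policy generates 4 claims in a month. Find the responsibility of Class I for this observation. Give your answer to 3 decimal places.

0.013

Posterior ∝ prior × likelihood, so P(k | x) ∝ π_k f_k(x); normalise over all components.
Poisson probabilities:
  L_I = 0.00296358
  L_II = 0.178867
  L_III = 0.164109
  L_IV = 0.147167
Unnormalised posteriors:
  π_I·L_I = 0.42 × 0.00296358 = 0.0012447
  π_II·L_II = 0.22 × 0.178867 = 0.0393507
  π_III·L_III = 0.26 × 0.164109 = 0.0426682
  π_IV·L_IV = 0.10 × 0.147167 = 0.0147167
Normaliser: 0.0012447 + 0.0393507 + 0.0426682 + 0.0147167 = 0.0979804
P(Class I | 4 claims) = 0.0012447 / 0.0979804 ≈ 0.013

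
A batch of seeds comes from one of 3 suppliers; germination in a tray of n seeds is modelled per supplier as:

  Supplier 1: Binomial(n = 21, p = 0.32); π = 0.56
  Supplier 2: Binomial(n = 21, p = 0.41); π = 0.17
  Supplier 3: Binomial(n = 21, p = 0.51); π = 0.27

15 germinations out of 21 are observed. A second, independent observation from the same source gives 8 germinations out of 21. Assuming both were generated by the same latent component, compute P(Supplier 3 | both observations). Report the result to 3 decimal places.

0.858

By Bayes' theorem, P(k | x) = P(Z=k) f_k(x) / Σ_j P(Z=j) f_j(x).
Since both observations come from the same component, the likelihood for component k is f_k(x₁)·f_k(x₂).
  L_1 = [0.000202682] × [0.148716] = 3.01421e-05
  L_2 = [0.00355944] × [0.170565] = 0.000607116
  L_3 = [0.030849] × [0.0874286] = 0.00269708
Weight by the priors:
  P(Z=1)·L_1 = 0.56 × 3.01421e-05 = 1.68796e-05
  P(Z=2)·L_2 = 0.17 × 0.000607116 = 0.00010321
  P(Z=3)·L_3 = 0.27 × 0.00269708 = 0.000728213
Sum: 1.68796e-05 + 0.00010321 + 0.000728213 = 0.000848302
Responsibility of Supplier 3: 0.000728213 / 0.000848302 ≈ 0.858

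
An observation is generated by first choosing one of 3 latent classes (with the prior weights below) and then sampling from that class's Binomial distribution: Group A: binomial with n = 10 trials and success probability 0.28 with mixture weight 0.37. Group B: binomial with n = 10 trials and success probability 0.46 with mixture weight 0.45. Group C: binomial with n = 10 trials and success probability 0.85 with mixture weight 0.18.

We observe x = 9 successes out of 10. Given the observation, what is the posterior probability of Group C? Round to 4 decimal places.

The responsibility of component k is P(Z=k) f_k(x) divided by Σ_j P(Z=j) f_j(x).
Binomial probabilities:
  L_A = C(10,9)·0.28^9·0.72^1 = 10·1.05785e-05·0.72 = 7.61649e-05
  L_B = C(10,9)·0.46^9·0.54^1 = 10·0.00092219·0.54 = 0.00497983
  L_C = C(10,9)·0.85^9·0.15^1 = 10·0.231617·0.15 = 0.347425
Multiply by the mixture weights:
  P(Z=A)·L_A = 0.37 × 7.61649e-05 = 2.8181e-05
  P(Z=B)·L_B = 0.45 × 0.00497983 = 0.00224092
  P(Z=C)·L_C = 0.18 × 0.347425 = 0.0625366
Marginal: 2.8181e-05 + 0.00224092 + 0.0625366 = 0.0648057
Responsibility of Group C: 0.0625366 / 0.0648057 ≈ 0.9650

0.9650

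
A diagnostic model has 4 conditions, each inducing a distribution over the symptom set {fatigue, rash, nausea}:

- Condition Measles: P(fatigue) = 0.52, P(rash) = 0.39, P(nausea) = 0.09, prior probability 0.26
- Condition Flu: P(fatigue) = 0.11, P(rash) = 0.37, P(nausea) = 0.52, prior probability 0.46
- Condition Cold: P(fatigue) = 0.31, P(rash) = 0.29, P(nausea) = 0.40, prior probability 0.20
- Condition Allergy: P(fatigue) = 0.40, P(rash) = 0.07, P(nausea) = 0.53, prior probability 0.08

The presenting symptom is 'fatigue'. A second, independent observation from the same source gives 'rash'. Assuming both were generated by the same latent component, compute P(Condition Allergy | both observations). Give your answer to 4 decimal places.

By Bayes' theorem, P(k | x) = π_k f_k(x) / Σ_j π_j f_j(x).
Since both observations come from the same component, the likelihood for component k is f_k(x₁)·f_k(x₂).
  L_Measles = [P(fatigue | comp) = 0.52] × [0.39] = 0.2028
  L_Flu = [P(fatigue | comp) = 0.11] × [0.37] = 0.0407
  L_Cold = [P(fatigue | comp) = 0.31] × [0.29] = 0.0899
  L_Allergy = [P(fatigue | comp) = 0.40] × [0.07] = 0.028
Prior × likelihood for each component:
  π_Measles·L_Measles = 0.26 × 0.2028 = 0.052728
  π_Flu·L_Flu = 0.46 × 0.0407 = 0.018722
  π_Cold·L_Cold = 0.20 × 0.0899 = 0.01798
  π_Allergy·L_Allergy = 0.08 × 0.028 = 0.00224
Marginal: 0.052728 + 0.018722 + 0.01798 + 0.00224 = 0.09167
P(Condition Allergy | x₁,x₂) = 0.00224 / 0.09167 ≈ 0.0244

0.0244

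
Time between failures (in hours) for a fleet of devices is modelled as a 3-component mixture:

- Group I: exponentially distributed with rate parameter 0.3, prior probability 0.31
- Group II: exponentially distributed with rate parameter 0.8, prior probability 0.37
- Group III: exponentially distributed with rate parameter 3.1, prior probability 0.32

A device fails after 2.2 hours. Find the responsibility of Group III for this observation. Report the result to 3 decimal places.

0.011

The responsibility of component k is π_k f_k(x) divided by Σ_j π_j f_j(x).
Evaluate each component's likelihood at the observed value:
  L_I = 0.155055
  L_II = 0.137636
  L_III = 0.00338433
Prior × likelihood for each component:
  π_I·L_I = 0.31 × 0.155055 = 0.0480672
  π_II·L_II = 0.37 × 0.137636 = 0.0509253
  π_III·L_III = 0.32 × 0.00338433 = 0.00108299
Normaliser: 0.0480672 + 0.0509253 + 0.00108299 = 0.100075
Responsibility of Group III: 0.00108299 / 0.100075 ≈ 0.011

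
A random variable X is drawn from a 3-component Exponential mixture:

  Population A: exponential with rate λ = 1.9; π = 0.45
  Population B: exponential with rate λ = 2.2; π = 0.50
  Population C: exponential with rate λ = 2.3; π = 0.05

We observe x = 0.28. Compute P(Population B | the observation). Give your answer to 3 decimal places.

0.514

By Bayes' theorem, P(k | x) = w_k f_k(x) / Σ_j w_j f_j(x).
Component likelihoods at x = 0.28:
  p_A = 1.11611
  p_B = 1.18822
  p_C = 1.20793
Weight by the priors:
  w_A·p_A = 0.45 × 1.11611 = 0.502252
  w_B·p_B = 0.50 × 1.18822 = 0.594111
  w_C·p_C = 0.05 × 1.20793 = 0.0603966
Normaliser: 0.502252 + 0.594111 + 0.0603966 = 1.15676
So the posterior for Population B is 0.594111 / 1.15676 ≈ 0.514.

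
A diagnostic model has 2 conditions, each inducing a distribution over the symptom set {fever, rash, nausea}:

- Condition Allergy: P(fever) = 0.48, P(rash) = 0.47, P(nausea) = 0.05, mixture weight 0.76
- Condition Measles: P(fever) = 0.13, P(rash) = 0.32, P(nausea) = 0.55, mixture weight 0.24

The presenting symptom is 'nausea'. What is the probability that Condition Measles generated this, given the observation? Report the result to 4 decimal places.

0.7765

The responsibility of component k is π_k f_k(x) divided by Σ_j π_j f_j(x).
Component likelihoods at x = 'nausea':
  p_Allergy = 0.05
  p_Measles = 0.55
Unnormalised posteriors:
  π_Allergy·p_Allergy = 0.76 × 0.05 = 0.038
  π_Measles·p_Measles = 0.24 × 0.55 = 0.132
Normaliser: 0.038 + 0.132 = 0.17
So the posterior for Condition Measles is 0.132 / 0.17 ≈ 0.7765.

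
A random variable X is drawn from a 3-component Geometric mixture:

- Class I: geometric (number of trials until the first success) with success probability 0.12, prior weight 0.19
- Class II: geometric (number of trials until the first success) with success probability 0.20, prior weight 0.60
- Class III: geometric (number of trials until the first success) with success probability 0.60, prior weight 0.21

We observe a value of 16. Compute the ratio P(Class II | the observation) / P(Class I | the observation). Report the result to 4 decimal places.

The posterior odds equal the prior odds times the likelihood ratio: (w_i/w_j)·(f_i(x)/f_j(x)).
Component likelihoods at x = 16:
  f_I = 0.12·(1−0.12)^15 = 0.12·0.146974 = 0.0176369
  f_II = 0.20·(1−0.20)^15 = 0.20·0.0351844 = 0.00703687
  f_III = 0.60·(1−0.60)^15 = 0.60·1.07374e-06 = 6.44245e-07
Odds = (0.60/0.19) × (0.00703687/0.0176369) = 3.15789 × 0.398987 ≈ 1.2600

1.2600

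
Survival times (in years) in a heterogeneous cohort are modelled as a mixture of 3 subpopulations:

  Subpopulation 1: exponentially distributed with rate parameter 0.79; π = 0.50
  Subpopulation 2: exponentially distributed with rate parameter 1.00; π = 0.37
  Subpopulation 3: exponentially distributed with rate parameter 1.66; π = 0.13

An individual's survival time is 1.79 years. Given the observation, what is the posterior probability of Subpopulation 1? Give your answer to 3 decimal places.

0.569

By Bayes' theorem, P(k | x) = w_k f_k(x) / Σ_j w_j f_j(x).
Exponential densities:
  L_1 = 0.192084
  L_2 = 0.16696
  L_3 = 0.0850443
Multiply by the mixture weights:
  w_1·L_1 = 0.50 × 0.192084 = 0.096042
  w_2·L_2 = 0.37 × 0.16696 = 0.0617753
  w_3·L_3 = 0.13 × 0.0850443 = 0.0110558
Sum: 0.096042 + 0.0617753 + 0.0110558 = 0.168873
P(Subpopulation 1 | the observation) ≈ 0.569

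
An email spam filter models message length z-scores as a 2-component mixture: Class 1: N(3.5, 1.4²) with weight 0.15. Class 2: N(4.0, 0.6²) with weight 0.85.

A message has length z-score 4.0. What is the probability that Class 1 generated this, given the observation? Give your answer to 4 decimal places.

0.0663

Posterior ∝ prior × likelihood, so P(k | x) ∝ P(Z=k) f_k(x); normalise over all components.
Normal densities:
  p_1 = 0.267353
  p_2 = 0.664904
Unnormalised posteriors:
  P(Z=1)·p_1 = 0.15 × 0.267353 = 0.0401029
  P(Z=2)·p_2 = 0.85 × 0.664904 = 0.565168
Evidence: 0.0401029 + 0.565168 = 0.605271
Responsibility of Class 1: 0.0401029 / 0.605271 ≈ 0.0663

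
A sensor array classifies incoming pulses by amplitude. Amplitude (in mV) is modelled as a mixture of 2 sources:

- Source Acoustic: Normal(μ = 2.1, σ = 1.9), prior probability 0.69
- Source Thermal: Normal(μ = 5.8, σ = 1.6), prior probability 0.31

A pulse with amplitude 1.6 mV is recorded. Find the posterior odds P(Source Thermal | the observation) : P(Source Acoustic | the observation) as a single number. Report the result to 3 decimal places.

0.018

Only the two components matter; the odds are (π_i f_i(x)) / (π_j f_j(x)).
Evaluate each component's likelihood at the observed value:
  p_Acoustic = (1/(1.9·√(2π)))·exp(−(1.6−2.1)²/(2·1.9²)) = 0.209970·exp(-0.03463) = 0.202824
  p_Thermal = (1/(1.6·√(2π)))·exp(−(1.6−5.8)²/(2·1.6²)) = 0.249339·exp(-3.44531) = 0.00795261
Posterior odds = (π_Thermal·p_Thermal) / (π_Acoustic·p_Acoustic) = (0.31·0.00795261) / (0.69·0.202824) = 0.00246531 / 0.139948 ≈ 0.018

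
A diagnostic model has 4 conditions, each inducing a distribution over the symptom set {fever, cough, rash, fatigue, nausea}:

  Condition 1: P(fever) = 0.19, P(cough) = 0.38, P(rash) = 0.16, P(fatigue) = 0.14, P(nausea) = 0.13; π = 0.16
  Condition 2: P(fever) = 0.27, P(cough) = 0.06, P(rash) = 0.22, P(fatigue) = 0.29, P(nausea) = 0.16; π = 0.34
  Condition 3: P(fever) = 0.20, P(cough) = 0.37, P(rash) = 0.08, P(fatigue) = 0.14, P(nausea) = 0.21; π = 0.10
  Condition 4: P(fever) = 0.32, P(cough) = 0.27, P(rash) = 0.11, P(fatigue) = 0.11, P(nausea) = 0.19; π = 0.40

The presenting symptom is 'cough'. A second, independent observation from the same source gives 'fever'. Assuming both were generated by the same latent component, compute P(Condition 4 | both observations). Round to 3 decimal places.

The responsibility of component k is π_k f_k(x) divided by Σ_j π_j f_j(x).
Since both observations come from the same component, the likelihood for component k is f_k(x₁)·f_k(x₂).
  f_1 = [0.38] × [0.19] = 0.0722
  f_2 = [0.06] × [0.27] = 0.0162
  f_3 = [0.37] × [0.2] = 0.074
  f_4 = [0.27] × [0.32] = 0.0864
Weight by the priors:
  π_1·f_1 = 0.16 × 0.0722 = 0.011552
  π_2·f_2 = 0.34 × 0.0162 = 0.005508
  π_3·f_3 = 0.10 × 0.074 = 0.0074
  π_4·f_4 = 0.40 × 0.0864 = 0.03456
Sum: 0.011552 + 0.005508 + 0.0074 + 0.03456 = 0.05902
P(Condition 4 | x) ≈ 0.586

0.586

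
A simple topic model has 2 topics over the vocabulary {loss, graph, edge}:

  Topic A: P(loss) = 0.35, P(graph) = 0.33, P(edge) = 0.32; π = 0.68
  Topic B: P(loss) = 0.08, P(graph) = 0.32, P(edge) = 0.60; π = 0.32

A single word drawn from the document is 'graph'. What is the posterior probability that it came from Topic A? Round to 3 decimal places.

Posterior ∝ prior × likelihood, so P(k | x) ∝ π_k f_k(x); normalise over all components.
Component likelihoods at x = 'graph':
  f_A = P(graph | comp) = 0.33
  f_B = P(graph | comp) = 0.32
Prior × likelihood for each component:
  π_A·f_A = 0.68 × 0.33 = 0.2244
  π_B·f_B = 0.32 × 0.32 = 0.1024
Denominator: 0.2244 + 0.1024 = 0.3268
P(Topic A | the observation) ≈ 0.687

0.687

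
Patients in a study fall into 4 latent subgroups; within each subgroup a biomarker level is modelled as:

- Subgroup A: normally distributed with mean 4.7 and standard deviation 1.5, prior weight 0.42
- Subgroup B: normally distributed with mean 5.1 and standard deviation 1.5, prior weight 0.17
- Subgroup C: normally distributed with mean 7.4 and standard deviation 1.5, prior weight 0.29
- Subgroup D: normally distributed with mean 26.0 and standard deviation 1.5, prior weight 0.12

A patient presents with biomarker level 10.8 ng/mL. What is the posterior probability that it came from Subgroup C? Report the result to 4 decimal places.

0.9897

By Bayes' theorem, P(k | x) = π_k f_k(x) / Σ_j π_j f_j(x).
Component likelihoods at x = 10.8 ng/mL:
  f_A = 6.81846e-05
  f_B = 0.000194631
  f_C = 0.0203781
  f_D = 1.34022e-23
Multiply by the mixture weights:
  π_A·f_A = 0.42 × 6.81846e-05 = 2.86375e-05
  π_B·f_B = 0.17 × 0.000194631 = 3.30873e-05
  π_C·f_C = 0.29 × 0.0203781 = 0.00590966
  π_D·f_D = 0.12 × 1.34022e-23 = 1.60826e-24
Denominator: 2.86375e-05 + 3.30873e-05 + 0.00590966 + 1.60826e-24 = 0.00597139
P(Subgroup C | the observation) = 0.00590966 / 0.00597139 ≈ 0.9897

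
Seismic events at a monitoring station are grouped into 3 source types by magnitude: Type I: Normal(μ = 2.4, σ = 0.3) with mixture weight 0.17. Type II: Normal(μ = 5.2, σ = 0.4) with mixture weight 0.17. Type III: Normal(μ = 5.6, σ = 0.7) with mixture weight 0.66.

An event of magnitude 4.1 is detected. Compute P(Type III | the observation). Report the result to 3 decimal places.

The responsibility of component k is P(Z=k) f_k(x) divided by Σ_j P(Z=j) f_j(x).
Normal densities:
  f_I = 1.41563e-07
  f_II = 0.0227339
  f_III = 0.057373
Weight by the priors:
  P(Z=I)·f_I = 0.17 × 1.41563e-07 = 2.40657e-08
  P(Z=II)·f_II = 0.17 × 0.0227339 = 0.00386476
  P(Z=III)·f_III = 0.66 × 0.057373 = 0.0378662
Marginal: 2.40657e-08 + 0.00386476 + 0.0378662 = 0.0417309
Responsibility of Type III: 0.0378662 / 0.0417309 ≈ 0.907

0.907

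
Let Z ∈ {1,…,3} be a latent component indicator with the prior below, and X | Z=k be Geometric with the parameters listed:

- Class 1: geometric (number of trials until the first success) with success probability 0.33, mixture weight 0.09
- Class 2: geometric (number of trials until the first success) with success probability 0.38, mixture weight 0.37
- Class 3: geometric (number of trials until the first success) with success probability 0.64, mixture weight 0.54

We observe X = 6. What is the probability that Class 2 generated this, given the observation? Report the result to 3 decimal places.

The responsibility of component k is P(Z=k) f_k(x) divided by Σ_j P(Z=j) f_j(x).
Evaluate each component's likelihood at the observed value:
  f_1 = 0.0445541
  f_2 = 0.034813
  f_3 = 0.00386984
Multiply by the mixture weights:
  P(Z=1)·f_1 = 0.09 × 0.0445541 = 0.00400987
  P(Z=2)·f_2 = 0.37 × 0.034813 = 0.0128808
  P(Z=3)·f_3 = 0.54 × 0.00386984 = 0.00208971
Sum: 0.00400987 + 0.0128808 + 0.00208971 = 0.0189804
So the posterior for Class 2 is 0.0128808 / 0.0189804 ≈ 0.679.

0.679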